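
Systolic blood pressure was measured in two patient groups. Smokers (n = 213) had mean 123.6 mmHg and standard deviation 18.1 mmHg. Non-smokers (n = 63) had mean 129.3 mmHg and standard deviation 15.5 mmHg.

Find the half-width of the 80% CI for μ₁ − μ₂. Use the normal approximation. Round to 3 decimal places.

Per-group SEs: s₁/√n₁ = 18.1/√213 = 1.2402, s₂/√n₂ = 15.5/√63 = 1.9528.
Unpooled SE of the difference: √(1.53809604 + 3.81342784) = 2.3133.
Margin of error = z* · SE = 1.282 × 2.3133 = 2.9657.

2.966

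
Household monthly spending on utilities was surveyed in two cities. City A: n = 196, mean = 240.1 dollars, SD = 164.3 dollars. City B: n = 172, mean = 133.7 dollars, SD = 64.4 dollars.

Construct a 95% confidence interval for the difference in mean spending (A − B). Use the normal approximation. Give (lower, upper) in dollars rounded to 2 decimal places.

Standard errors of each mean: 164.3/√196 = 11.7357 and 64.4/√172 = 4.9105.
SE(x̄₁ − x̄₂) = √(11.7357² + 4.9105²) = 12.7216 for independent samples with unequal variances.
With z* = 1.960, the margin is 1.960 × 12.7216 = 24.9343.
x̄₁ − x̄₂ = 240.1 − 133.7 = 106.4000; the interval is 106.4000 ± 24.9343 = (81.47, 131.33).

(81.47, 131.33)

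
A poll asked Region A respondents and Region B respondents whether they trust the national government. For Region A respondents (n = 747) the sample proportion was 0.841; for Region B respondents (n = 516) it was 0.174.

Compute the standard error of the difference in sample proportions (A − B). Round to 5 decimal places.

0.02139

The two standard errors are √(0.8410×0.1590/747) = 0.01338 and √(0.1740×0.8260/516) = 0.01669.
Because the samples are independent, SE_diff = √(0.01338² + 0.01669²) = 0.02139.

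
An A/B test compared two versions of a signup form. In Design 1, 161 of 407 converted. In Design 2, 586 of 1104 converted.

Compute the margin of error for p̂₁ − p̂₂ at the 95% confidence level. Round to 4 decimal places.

0.0559

Sample proportions: 161/407 = 0.3956, 586/1104 = 0.5308.
Each SE is √(p̂(1−p̂)/n): √(0.3956·0.6044/407) = 0.02424 and √(0.5308·0.4692/1104) = 0.01502.
SE(p̂₁ − p̂₂) = √(SE₁² + SE₂²) = √(0.0005875776 + 0.0002256004) = 0.02852, since the two samples are independent.
At 95% confidence z* = 1.960; margin = 1.960 × 0.02852 = 0.05590.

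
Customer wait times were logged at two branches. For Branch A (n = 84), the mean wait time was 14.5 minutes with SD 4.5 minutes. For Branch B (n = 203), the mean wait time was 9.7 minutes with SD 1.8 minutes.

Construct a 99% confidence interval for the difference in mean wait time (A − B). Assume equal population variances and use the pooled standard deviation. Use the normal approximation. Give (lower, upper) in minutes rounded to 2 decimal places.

(3.84, 5.76)

Pooled variance s_p² = [83·4.5² + 202·1.8²] / (84+203−2) = 8.1938, so s_p = 2.8625.
SE_diff = s_p·√(1/n₁ + 1/n₂) = 2.8625·√(1/84 + 1/203) = 0.3714.
z* = 2.576; margin = 2.576 × 0.3714 = 0.9567.
Difference = 14.5 − 9.7 = 4.8000.
4.8000 ± 0.9567 → (3.84, 5.76).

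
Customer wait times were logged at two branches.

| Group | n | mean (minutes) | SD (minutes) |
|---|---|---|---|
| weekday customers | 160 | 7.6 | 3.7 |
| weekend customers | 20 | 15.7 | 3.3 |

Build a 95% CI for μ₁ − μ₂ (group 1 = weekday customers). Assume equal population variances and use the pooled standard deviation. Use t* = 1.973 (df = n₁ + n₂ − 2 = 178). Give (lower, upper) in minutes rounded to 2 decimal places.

s_p = √[((n₁−1)s₁² + (n₂−1)s₂²)/(n₁+n₂−2)] = √[(159·3.7² + 19·3.3²)/178] = 3.6594.
SE = 3.6594·√(1/160 + 1/20) = 0.8679.
With t* = 1.973, margin = 1.973 × 0.8679 = 1.7124.
x̄₁ − x̄₂ = 7.6 − 15.7 = -8.1000; interval -8.1000 ± 1.7124 = (-9.81, -6.39).

(-9.81, -6.39)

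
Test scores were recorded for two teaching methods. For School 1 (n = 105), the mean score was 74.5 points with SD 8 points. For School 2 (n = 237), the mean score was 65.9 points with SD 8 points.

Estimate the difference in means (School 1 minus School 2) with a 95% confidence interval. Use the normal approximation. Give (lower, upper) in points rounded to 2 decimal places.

(6.76, 10.44)

Standard errors of each mean: 8/√105 = 0.7807 and 8/√237 = 0.5197.
SE(x̄₁ − x̄₂) = √(0.7807² + 0.5197²) = 0.9379 for independent samples with unequal variances.
With z* = 1.960, the margin is 1.960 × 0.9379 = 1.8383.
x̄₁ − x̄₂ = 74.5 − 65.9 = 8.6000; the interval is 8.6000 ± 1.8383 = (6.76, 10.44).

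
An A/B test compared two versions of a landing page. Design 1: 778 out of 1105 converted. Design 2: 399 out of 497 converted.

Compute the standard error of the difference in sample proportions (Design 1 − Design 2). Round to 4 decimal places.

Sample proportions: 778/1105 = 0.7041, 399/497 = 0.8028.
Each SE is √(p̂(1−p̂)/n): √(0.7041·0.2959/1105) = 0.01373 and √(0.8028·0.1972/497) = 0.01785.
SE(p̂₁ − p̂₂) = √(SE₁² + SE₂²) = √(0.0001885129 + 0.0003186225) = 0.02252, since the two samples are independent.

0.0225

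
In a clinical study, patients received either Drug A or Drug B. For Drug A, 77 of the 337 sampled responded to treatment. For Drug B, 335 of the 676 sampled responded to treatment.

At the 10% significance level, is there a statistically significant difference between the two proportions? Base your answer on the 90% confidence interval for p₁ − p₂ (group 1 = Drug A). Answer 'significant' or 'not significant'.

significant

p̂₁ = 77/337 = 0.2285 and p̂₂ = 335/676 = 0.4956.
SE₁ = √(p̂₁(1−p̂₁)/n₁) = √(0.2285·0.7715/337) = 0.02287; SE₂ = √(0.4956·0.5044/676) = 0.01923.
Independent samples: SE of the difference = √(SE₁² + SE₂²) = √(0.0005230369 + 0.0003697929) = 0.02988.
z* for 90% confidence is 1.645, so the margin of error is 1.645 × 0.02988 = 0.04915.
Point estimate p̂₁ − p̂₂ = 0.2285 − 0.4956 = -0.2671.
-0.2671 ± 0.04915 → (-0.31625, -0.21795).
The interval (-0.31625, -0.21795) does not contain 0, so the difference is significant.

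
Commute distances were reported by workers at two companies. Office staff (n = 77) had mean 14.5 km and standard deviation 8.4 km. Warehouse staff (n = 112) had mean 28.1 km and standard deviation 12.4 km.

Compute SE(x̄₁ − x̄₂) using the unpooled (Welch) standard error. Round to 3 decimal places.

SE₁ = s₁/√n₁ = 8.4/√77 = 0.9573; SE₂ = 12.4/√112 = 1.1717.
Independent samples, unequal variances: SE_diff = √(SE₁² + SE₂²) = √(0.91642329 + 1.37288089) = 1.5130.

1.513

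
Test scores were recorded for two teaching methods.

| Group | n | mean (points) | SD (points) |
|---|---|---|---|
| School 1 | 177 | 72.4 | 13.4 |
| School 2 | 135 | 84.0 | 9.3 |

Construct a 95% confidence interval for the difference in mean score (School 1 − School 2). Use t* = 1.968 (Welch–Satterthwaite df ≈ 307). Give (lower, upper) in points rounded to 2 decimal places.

(-14.13, -9.07)

SE₁ = s₁/√n₁ = 13.4/√177 = 1.0072; SE₂ = 9.3/√135 = 0.8004.
Independent samples, unequal variances: SE_diff = √(SE₁² + SE₂²) = √(1.01445184 + 0.64064016) = 1.2865.
t* = 1.968, so margin of error = 1.968 × 1.2865 = 2.5318.
Difference in means = 72.4 − 84.0 = -11.6000.
-11.6000 ± 2.5318 → (-14.13, -9.07).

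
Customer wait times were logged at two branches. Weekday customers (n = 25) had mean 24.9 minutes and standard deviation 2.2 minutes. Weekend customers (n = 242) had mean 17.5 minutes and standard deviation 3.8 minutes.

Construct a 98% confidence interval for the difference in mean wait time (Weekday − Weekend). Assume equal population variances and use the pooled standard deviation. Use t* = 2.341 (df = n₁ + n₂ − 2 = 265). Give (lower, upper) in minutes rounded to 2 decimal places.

(5.59, 9.21)

Pooled variance s_p² = [24·2.2² + 241·3.8²] / (25+242−2) = 13.5706, so s_p = 3.6838.
SE_diff = s_p·√(1/n₁ + 1/n₂) = 3.6838·√(1/25 + 1/242) = 0.7739.
t* = 2.341; margin = 2.341 × 0.7739 = 1.8117.
Difference = 24.9 − 17.5 = 7.4000.
7.4000 ± 1.8117 → (5.59, 9.21).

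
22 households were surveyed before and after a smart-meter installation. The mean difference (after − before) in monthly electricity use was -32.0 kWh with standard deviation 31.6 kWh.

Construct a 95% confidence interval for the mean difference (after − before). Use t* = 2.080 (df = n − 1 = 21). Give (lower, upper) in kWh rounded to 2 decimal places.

(-46.01, -17.99)

Paired design: SE = s_d/√n = 31.6/√22 = 6.7371.
t* = 2.080; margin of error = 2.080 × 6.7371 = 14.0132.
-32.0 ± 14.0132 → (-46.01, -17.99).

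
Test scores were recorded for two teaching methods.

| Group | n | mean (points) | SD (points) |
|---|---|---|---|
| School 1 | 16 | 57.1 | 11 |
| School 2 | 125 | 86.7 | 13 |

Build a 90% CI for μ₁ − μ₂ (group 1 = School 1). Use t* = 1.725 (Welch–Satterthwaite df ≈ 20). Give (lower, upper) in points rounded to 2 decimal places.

(-34.75, -24.45)

SE₁ = s₁/√n₁ = 11/√16 = 2.7500; SE₂ = 13/√125 = 1.1628.
Independent samples, unequal variances: SE_diff = √(SE₁² + SE₂²) = √(7.5625 + 1.35210384) = 2.9857.
t* = 1.725, so margin of error = 1.725 × 2.9857 = 5.1503.
Difference in means = 57.1 − 86.7 = -29.6000.
-29.6000 ± 5.1503 → (-34.75, -24.45).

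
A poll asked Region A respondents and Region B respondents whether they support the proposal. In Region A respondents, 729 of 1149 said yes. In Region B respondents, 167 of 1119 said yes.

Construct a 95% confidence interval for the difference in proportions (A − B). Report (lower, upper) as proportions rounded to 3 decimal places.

First, p̂₁ = 729/1149 = 0.6345; p̂₂ = 167/1119 = 0.1492.
The two standard errors are √(0.6345×0.3655/1149) = 0.01421 and √(0.1492×0.8508/1119) = 0.01065.
Because the samples are independent, SE_diff = √(0.01421² + 0.01065²) = 0.01776.
Using z* = 1.960 for 95%, ME = 1.960 × 0.01776 = 0.03481.
p̂₁ − p̂₂ = 0.4853; interval 0.4853 ± 0.03481 gives (0.450, 0.520).

(0.450, 0.520)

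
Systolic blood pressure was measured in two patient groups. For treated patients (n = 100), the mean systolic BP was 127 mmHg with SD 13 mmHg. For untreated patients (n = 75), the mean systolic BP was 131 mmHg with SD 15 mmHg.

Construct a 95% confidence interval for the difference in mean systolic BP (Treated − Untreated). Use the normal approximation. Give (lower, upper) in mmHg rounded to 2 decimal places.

(-8.24, 0.24)

SE₁ = s₁/√n₁ = 13/√100 = 1.3000; SE₂ = 15/√75 = 1.7321.
Independent samples, unequal variances: SE_diff = √(SE₁² + SE₂²) = √(1.69 + 3.00017041) = 2.1657.
z* = 1.960, so margin of error = 1.960 × 2.1657 = 4.2448.
Difference in means = 127 − 131 = -4.0000.
-4.0000 ± 4.2448 → (-8.24, 0.24).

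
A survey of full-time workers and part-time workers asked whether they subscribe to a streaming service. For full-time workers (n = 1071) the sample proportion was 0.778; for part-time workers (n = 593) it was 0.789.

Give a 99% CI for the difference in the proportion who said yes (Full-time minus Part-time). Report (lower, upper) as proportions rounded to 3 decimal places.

(-0.065, 0.043)

The two standard errors are √(0.7780×0.2220/1071) = 0.01270 and √(0.7890×0.2110/593) = 0.01676.
Because the samples are independent, SE_diff = √(0.01270² + 0.01676²) = 0.02103.
Using z* = 2.576 for 99%, ME = 2.576 × 0.02103 = 0.05417.
p̂₁ − p̂₂ = -0.0110; interval -0.0110 ± 0.05417 gives (-0.065, 0.043).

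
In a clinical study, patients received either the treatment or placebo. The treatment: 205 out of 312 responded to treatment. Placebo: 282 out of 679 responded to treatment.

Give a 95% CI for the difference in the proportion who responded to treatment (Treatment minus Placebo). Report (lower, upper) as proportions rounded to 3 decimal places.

(0.177, 0.306)

First, p̂₁ = 205/312 = 0.6571; p̂₂ = 282/679 = 0.4153.
The two standard errors are √(0.6571×0.3429/312) = 0.02687 and √(0.4153×0.5847/679) = 0.01891.
Because the samples are independent, SE_diff = √(0.02687² + 0.01891²) = 0.03286.
Using z* = 1.960 for 95%, ME = 1.960 × 0.03286 = 0.06441.
p̂₁ − p̂₂ = 0.2418; interval 0.2418 ± 0.06441 gives (0.177, 0.306).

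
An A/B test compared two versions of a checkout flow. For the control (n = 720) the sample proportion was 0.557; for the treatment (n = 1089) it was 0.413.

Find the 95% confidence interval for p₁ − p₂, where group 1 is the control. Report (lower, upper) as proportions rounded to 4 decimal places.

(0.0974, 0.1906)

The two standard errors are √(0.5570×0.4430/720) = 0.01851 and √(0.4130×0.5870/1089) = 0.01492.
Because the samples are independent, SE_diff = √(0.01851² + 0.01492²) = 0.02377.
Using z* = 1.960 for 95%, ME = 1.960 × 0.02377 = 0.04659.
p̂₁ − p̂₂ = 0.1440; interval 0.1440 ± 0.04659 gives (0.0974, 0.1906).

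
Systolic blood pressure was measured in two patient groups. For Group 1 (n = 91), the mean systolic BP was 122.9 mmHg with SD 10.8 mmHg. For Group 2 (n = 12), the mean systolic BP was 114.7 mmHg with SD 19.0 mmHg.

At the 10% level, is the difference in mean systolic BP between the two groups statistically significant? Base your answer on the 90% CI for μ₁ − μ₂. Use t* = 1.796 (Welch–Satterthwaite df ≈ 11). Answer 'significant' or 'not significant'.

Standard errors of each mean: 10.8/√91 = 1.1321 and 19.0/√12 = 5.4848.
SE(x̄₁ − x̄₂) = √(1.1321² + 5.4848²) = 5.6004 for independent samples with unequal variances.
With t* = 1.796, the margin is 1.796 × 5.6004 = 10.0583.
x̄₁ − x̄₂ = 122.9 − 114.7 = 8.2000; the interval is 8.2000 ± 10.0583 = (-1.8583, 18.2583).
The interval (-1.8583, 18.2583) contains 0, so the difference is not significant.

not significant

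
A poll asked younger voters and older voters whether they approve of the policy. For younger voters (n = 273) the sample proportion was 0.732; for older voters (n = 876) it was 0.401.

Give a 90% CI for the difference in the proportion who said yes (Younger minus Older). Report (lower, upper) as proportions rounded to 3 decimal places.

(0.279, 0.383)

Each SE is √(p̂(1−p̂)/n): √(0.7320·0.2680/273) = 0.02681 and √(0.4010·0.5990/876) = 0.01656.
SE(p̂₁ − p̂₂) = √(SE₁² + SE₂²) = √(0.0007187761 + 0.0002742336) = 0.03151, since the two samples are independent.
At 90% confidence z* = 1.645; margin = 1.645 × 0.03151 = 0.05183.
The difference is 0.7320 − 0.4010 = 0.3310, so the interval is 0.3310 ± 0.05183 = (0.279, 0.383).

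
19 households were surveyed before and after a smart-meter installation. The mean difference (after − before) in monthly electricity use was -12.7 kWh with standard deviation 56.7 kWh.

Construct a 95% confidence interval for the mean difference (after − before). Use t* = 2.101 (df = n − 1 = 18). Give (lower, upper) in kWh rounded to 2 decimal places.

This is a matched-pairs design, so SE = s_d/√n = 56.7/√19 = 13.0079.
Margin = 2.101 × 13.0079 = 27.3296; the interval is -12.7 ± 27.3296 = (-40.03, 14.63).

(-40.03, 14.63)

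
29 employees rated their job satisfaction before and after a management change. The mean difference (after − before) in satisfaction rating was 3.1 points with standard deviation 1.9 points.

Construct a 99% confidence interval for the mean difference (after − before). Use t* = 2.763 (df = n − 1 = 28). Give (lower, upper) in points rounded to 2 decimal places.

(2.13, 4.07)

Paired design: SE = s_d/√n = 1.9/√29 = 0.3528.
t* = 2.763; margin of error = 2.763 × 0.3528 = 0.9748.
3.1 ± 0.9748 → (2.13, 4.07).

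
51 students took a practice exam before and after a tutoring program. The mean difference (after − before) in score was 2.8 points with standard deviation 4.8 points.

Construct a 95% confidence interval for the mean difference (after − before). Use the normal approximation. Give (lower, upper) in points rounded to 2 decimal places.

Paired design: SE = s_d/√n = 4.8/√51 = 0.6721.
z* = 1.960; margin of error = 1.960 × 0.6721 = 1.3173.
2.8 ± 1.3173 → (1.48, 4.12).

(1.48, 4.12)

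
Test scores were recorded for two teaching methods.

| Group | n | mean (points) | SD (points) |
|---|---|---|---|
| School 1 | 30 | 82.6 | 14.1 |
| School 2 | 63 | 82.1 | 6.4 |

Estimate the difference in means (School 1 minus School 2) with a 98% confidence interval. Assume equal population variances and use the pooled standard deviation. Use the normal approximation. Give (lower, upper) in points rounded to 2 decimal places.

(-4.43, 5.43)

s_p = √[((n₁−1)s₁² + (n₂−1)s₂²)/(n₁+n₂−2)] = √[(29·14.1² + 62·6.4²)/91] = 9.5532.
SE = 9.5532·√(1/30 + 1/63) = 2.1191.
With z* = 2.326, margin = 2.326 × 2.1191 = 4.9290.
x̄₁ − x̄₂ = 82.6 − 82.1 = 0.5000; interval 0.5000 ± 4.9290 = (-4.43, 5.43).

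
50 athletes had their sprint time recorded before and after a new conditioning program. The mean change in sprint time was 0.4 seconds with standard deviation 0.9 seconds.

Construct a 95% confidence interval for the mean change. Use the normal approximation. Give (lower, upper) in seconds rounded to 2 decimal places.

Paired design: SE = s_d/√n = 0.9/√50 = 0.1273.
z* = 1.960; margin of error = 1.960 × 0.1273 = 0.2495.
0.4 ± 0.2495 → (0.15, 0.65).

(0.15, 0.65)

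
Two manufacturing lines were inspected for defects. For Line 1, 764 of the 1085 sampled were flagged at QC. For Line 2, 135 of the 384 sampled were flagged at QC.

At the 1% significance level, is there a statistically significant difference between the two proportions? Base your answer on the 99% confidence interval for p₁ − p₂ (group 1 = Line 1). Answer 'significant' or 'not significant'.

Sample proportions: 764/1085 = 0.7041, 135/384 = 0.3516.
Each SE is √(p̂(1−p̂)/n): √(0.7041·0.2959/1085) = 0.01386 and √(0.3516·0.6484/384) = 0.02437.
SE(p̂₁ − p̂₂) = √(SE₁² + SE₂²) = √(0.0001920996 + 0.0005938969) = 0.02804, since the two samples are independent.
At 99% confidence z* = 2.576; margin = 2.576 × 0.02804 = 0.07223.
The difference is 0.7041 − 0.3516 = 0.3525, so the interval is 0.3525 ± 0.07223 = (0.28027, 0.42473).
The interval (0.28027, 0.42473) does not contain 0, so the difference is significant.

significant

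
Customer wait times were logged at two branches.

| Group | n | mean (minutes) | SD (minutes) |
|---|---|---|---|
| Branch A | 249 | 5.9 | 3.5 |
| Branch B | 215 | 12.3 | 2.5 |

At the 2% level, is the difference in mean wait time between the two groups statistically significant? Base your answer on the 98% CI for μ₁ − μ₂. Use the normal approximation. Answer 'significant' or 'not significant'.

significant

Standard errors of each mean: 3.5/√249 = 0.2218 and 2.5/√215 = 0.1705.
SE(x̄₁ − x̄₂) = √(0.2218² + 0.1705²) = 0.2798 for independent samples with unequal variances.
With z* = 2.326, the margin is 2.326 × 0.2798 = 0.6508.
x̄₁ − x̄₂ = 5.9 − 12.3 = -6.4000; the interval is -6.4000 ± 0.6508 = (-7.0508, -5.7492).
The interval (-7.0508, -5.7492) does not contain 0, so the difference is significant.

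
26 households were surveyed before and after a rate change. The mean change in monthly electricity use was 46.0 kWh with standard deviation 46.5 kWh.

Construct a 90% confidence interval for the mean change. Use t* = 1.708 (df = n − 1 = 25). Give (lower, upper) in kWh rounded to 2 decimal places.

(30.42, 61.58)

This is a matched-pairs design, so SE = s_d/√n = 46.5/√26 = 9.1194.
Margin = 1.708 × 9.1194 = 15.5759; the interval is 46.0 ± 15.5759 = (30.42, 61.58).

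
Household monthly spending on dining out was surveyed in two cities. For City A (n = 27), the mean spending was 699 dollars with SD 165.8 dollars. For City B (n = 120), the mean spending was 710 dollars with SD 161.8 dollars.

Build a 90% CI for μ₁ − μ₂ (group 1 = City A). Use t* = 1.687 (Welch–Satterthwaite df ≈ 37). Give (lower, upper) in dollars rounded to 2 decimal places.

(-70.32, 48.32)

Per-group SEs: s₁/√n₁ = 165.8/√27 = 31.9082, s₂/√n₂ = 161.8/√120 = 14.7703.
Unpooled SE of the difference: √(1018.13322724 + 218.16176209) = 35.1610.
Margin of error = t* · SE = 1.687 × 35.1610 = 59.3166.
x̄₁ − x̄₂ = 699 − 710 = -11.0000.
CI: -11.0000 ± 59.3166 = (-70.32, 48.32).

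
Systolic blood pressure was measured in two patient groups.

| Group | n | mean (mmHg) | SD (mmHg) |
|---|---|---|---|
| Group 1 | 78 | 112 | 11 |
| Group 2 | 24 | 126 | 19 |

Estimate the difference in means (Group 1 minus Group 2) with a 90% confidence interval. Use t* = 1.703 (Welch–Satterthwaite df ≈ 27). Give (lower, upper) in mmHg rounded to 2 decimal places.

(-20.94, -7.06)

SE₁ = s₁/√n₁ = 11/√78 = 1.2455; SE₂ = 19/√24 = 3.8784.
Independent samples, unequal variances: SE_diff = √(SE₁² + SE₂²) = √(1.55127025 + 15.04198656) = 4.0735.
t* = 1.703, so margin of error = 1.703 × 4.0735 = 6.9372.
Difference in means = 112 − 126 = -14.0000.
-14.0000 ± 6.9372 → (-20.94, -7.06).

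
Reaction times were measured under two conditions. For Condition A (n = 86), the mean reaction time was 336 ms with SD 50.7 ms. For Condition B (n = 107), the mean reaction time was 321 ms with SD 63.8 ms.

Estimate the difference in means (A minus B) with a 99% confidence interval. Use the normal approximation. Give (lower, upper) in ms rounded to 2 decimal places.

SE₁ = s₁/√n₁ = 50.7/√86 = 5.4671; SE₂ = 63.8/√107 = 6.1678.
Independent samples, unequal variances: SE_diff = √(SE₁² + SE₂²) = √(29.88918241 + 38.04175684) = 8.2420.
z* = 2.576, so margin of error = 2.576 × 8.2420 = 21.2314.
Difference in means = 336 − 321 = 15.0000.
15.0000 ± 21.2314 → (-6.23, 36.23).

(-6.23, 36.23)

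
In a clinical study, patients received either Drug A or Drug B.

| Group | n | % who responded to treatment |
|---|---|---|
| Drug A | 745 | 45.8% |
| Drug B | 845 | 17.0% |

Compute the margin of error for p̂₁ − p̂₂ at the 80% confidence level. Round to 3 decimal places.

0.029

Each SE is √(p̂(1−p̂)/n): √(0.4580·0.5420/745) = 0.01825 and √(0.1700·0.8300/845) = 0.01292.
SE(p̂₁ − p̂₂) = √(SE₁² + SE₂²) = √(0.0003330625 + 0.0001669264) = 0.02236, since the two samples are independent.
At 80% confidence z* = 1.282; margin = 1.282 × 0.02236 = 0.02867.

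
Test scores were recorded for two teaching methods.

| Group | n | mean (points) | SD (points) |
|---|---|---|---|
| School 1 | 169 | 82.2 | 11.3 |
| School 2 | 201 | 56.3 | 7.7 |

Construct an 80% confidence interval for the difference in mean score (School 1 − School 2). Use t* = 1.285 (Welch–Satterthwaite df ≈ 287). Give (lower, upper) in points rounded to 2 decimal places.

(24.58, 27.22)

Standard errors of each mean: 11.3/√169 = 0.8692 and 7.7/√201 = 0.5431.
SE(x̄₁ − x̄₂) = √(0.8692² + 0.5431²) = 1.0249 for independent samples with unequal variances.
With t* = 1.285, the margin is 1.285 × 1.0249 = 1.3170.
x̄₁ − x̄₂ = 82.2 − 56.3 = 25.9000; the interval is 25.9000 ± 1.3170 = (24.58, 27.22).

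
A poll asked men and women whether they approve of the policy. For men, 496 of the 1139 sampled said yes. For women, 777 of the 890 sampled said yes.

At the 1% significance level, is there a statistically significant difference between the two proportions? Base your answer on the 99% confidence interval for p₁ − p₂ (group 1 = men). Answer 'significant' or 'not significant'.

significant

Sample proportions: 496/1139 = 0.4355, 777/890 = 0.8730.
Each SE is √(p̂(1−p̂)/n): √(0.4355·0.5645/1139) = 0.01469 and √(0.8730·0.1270/890) = 0.01116.
SE(p̂₁ − p̂₂) = √(SE₁² + SE₂²) = √(0.0002157961 + 0.0001245456) = 0.01845, since the two samples are independent.
At 99% confidence z* = 2.576; margin = 2.576 × 0.01845 = 0.04753.
The difference is 0.4355 − 0.8730 = -0.4375, so the interval is -0.4375 ± 0.04753 = (-0.48503, -0.38997).
The interval (-0.48503, -0.38997) does not contain 0, so the difference is significant.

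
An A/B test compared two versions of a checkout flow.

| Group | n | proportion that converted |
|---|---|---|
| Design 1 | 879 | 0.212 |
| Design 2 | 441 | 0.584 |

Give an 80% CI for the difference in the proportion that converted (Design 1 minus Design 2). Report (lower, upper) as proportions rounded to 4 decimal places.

Each SE is √(p̂(1−p̂)/n): √(0.2120·0.7880/879) = 0.01379 and √(0.5840·0.4160/441) = 0.02347.
SE(p̂₁ − p̂₂) = √(SE₁² + SE₂²) = √(0.0001901641 + 0.0005508409) = 0.02722, since the two samples are independent.
At 80% confidence z* = 1.282; margin = 1.282 × 0.02722 = 0.03490.
The difference is 0.2120 − 0.5840 = -0.3720, so the interval is -0.3720 ± 0.03490 = (-0.4069, -0.3371).

(-0.4069, -0.3371)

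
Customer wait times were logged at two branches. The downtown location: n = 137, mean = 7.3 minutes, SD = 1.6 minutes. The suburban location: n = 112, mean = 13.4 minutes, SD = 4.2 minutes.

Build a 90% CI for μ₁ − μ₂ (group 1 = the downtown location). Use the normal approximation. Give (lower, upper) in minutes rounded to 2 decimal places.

SE₁ = s₁/√n₁ = 1.6/√137 = 0.1367; SE₂ = 4.2/√112 = 0.3969.
Independent samples, unequal variances: SE_diff = √(SE₁² + SE₂²) = √(0.01868689 + 0.15752961) = 0.4198.
z* = 1.645, so margin of error = 1.645 × 0.4198 = 0.6906.
Difference in means = 7.3 − 13.4 = -6.1000.
-6.1000 ± 0.6906 → (-6.79, -5.41).

(-6.79, -5.41)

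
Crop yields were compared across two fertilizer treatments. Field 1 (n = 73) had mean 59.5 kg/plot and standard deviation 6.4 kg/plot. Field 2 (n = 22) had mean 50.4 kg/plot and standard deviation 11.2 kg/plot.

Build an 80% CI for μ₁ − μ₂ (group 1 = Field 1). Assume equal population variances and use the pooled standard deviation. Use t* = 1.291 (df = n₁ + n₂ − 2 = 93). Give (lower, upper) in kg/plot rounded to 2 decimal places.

(6.67, 11.53)

s_p = √[((n₁−1)s₁² + (n₂−1)s₂²)/(n₁+n₂−2)] = √[(72·6.4² + 21·11.2²)/93] = 7.7483.
SE = 7.7483·√(1/73 + 1/22) = 1.8845.
With t* = 1.291, margin = 1.291 × 1.8845 = 2.4329.
x̄₁ − x̄₂ = 59.5 − 50.4 = 9.1000; interval 9.1000 ± 2.4329 = (6.67, 11.53).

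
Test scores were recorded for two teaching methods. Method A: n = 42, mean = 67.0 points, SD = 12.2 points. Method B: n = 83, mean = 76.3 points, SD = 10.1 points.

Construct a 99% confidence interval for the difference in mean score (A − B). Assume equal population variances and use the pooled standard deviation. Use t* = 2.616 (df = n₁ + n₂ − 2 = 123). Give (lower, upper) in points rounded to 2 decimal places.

Pooled variance s_p² = [41·12.2² + 82·10.1²] / (42+83−2) = 117.6200, so s_p = 10.8453.
SE_diff = s_p·√(1/n₁ + 1/n₂) = 10.8453·√(1/42 + 1/83) = 2.0537.
t* = 2.616; margin = 2.616 × 2.0537 = 5.3725.
Difference = 67.0 − 76.3 = -9.3000.
-9.3000 ± 5.3725 → (-14.67, -3.93).

(-14.67, -3.93)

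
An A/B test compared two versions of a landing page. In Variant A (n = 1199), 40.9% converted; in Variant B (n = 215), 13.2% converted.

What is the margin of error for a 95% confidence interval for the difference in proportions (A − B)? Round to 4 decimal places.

The two standard errors are √(0.4090×0.5910/1199) = 0.01420 and √(0.1320×0.8680/215) = 0.02308.
Because the samples are independent, SE_diff = √(0.01420² + 0.02308²) = 0.02710.
Using z* = 1.960 for 95%, ME = 1.960 × 0.02710 = 0.05312.

0.0531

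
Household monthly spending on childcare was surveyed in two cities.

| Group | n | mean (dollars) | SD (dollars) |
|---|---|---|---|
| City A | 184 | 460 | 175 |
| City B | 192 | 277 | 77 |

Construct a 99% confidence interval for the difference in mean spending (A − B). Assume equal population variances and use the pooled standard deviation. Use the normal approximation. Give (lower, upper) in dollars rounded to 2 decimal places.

s_p = √[((n₁−1)s₁² + (n₂−1)s₂²)/(n₁+n₂−2)] = √[(183·175² + 191·77²)/374] = 134.2120.
SE = 134.2120·√(1/184 + 1/192) = 13.8460.
With z* = 2.576, margin = 2.576 × 13.8460 = 35.6673.
x̄₁ − x̄₂ = 460 − 277 = 183.0000; interval 183.0000 ± 35.6673 = (147.33, 218.67).

(147.33, 218.67)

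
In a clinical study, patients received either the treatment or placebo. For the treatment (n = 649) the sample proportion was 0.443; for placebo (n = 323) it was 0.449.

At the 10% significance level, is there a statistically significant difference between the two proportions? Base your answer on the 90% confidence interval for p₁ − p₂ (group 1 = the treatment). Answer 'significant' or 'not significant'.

SE₁ = √(p̂₁(1−p̂₁)/n₁) = √(0.4430·0.5570/649) = 0.01950; SE₂ = √(0.4490·0.5510/323) = 0.02768.
Independent samples: SE of the difference = √(SE₁² + SE₂²) = √(0.00038025 + 0.0007661824) = 0.03386.
z* for 90% confidence is 1.645, so the margin of error is 1.645 × 0.03386 = 0.05570.
Point estimate p̂₁ − p̂₂ = 0.4430 − 0.4490 = -0.0060.
-0.0060 ± 0.05570 → (-0.06170, 0.04970).
The interval (-0.06170, 0.04970) contains 0, so the difference is not significant.

not significant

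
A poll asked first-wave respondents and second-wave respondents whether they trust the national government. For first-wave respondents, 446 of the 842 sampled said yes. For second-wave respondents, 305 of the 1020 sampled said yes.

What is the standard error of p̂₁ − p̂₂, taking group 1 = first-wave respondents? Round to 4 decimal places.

p̂₁ = 446/842 = 0.5297 and p̂₂ = 305/1020 = 0.2990.
SE₁ = √(p̂₁(1−p̂₁)/n₁) = √(0.5297·0.4703/842) = 0.01720; SE₂ = √(0.2990·0.7010/1020) = 0.01433.
Independent samples: SE of the difference = √(SE₁² + SE₂²) = √(0.00029584 + 0.0002053489) = 0.02239.

0.0224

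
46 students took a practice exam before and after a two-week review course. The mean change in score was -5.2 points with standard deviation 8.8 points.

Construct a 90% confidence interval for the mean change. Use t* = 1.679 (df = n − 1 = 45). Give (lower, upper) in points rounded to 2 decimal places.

(-7.38, -3.02)

Paired design: SE = s_d/√n = 8.8/√46 = 1.2975.
t* = 1.679; margin of error = 1.679 × 1.2975 = 2.1785.
-5.2 ± 2.1785 → (-7.38, -3.02).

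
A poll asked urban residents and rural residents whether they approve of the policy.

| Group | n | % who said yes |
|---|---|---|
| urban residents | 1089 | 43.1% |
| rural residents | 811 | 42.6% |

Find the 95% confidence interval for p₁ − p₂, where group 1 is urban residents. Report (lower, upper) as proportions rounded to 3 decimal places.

(-0.040, 0.050)

The two standard errors are √(0.4310×0.5690/1089) = 0.01501 and √(0.4260×0.5740/811) = 0.01736.
Because the samples are independent, SE_diff = √(0.01501² + 0.01736²) = 0.02295.
Using z* = 1.960 for 95%, ME = 1.960 × 0.02295 = 0.04498.
p̂₁ − p̂₂ = 0.0050; interval 0.0050 ± 0.04498 gives (-0.040, 0.050).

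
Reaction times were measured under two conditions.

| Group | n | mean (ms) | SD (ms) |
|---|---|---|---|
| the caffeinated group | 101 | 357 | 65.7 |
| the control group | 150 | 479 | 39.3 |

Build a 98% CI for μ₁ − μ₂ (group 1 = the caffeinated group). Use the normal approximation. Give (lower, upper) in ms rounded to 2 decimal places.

Standard errors of each mean: 65.7/√101 = 6.5374 and 39.3/√150 = 3.2088.
SE(x̄₁ − x̄₂) = √(6.5374² + 3.2088²) = 7.2824 for independent samples with unequal variances.
With z* = 2.326, the margin is 2.326 × 7.2824 = 16.9389.
x̄₁ − x̄₂ = 357 − 479 = -122.0000; the interval is -122.0000 ± 16.9389 = (-138.94, -105.06).

(-138.94, -105.06)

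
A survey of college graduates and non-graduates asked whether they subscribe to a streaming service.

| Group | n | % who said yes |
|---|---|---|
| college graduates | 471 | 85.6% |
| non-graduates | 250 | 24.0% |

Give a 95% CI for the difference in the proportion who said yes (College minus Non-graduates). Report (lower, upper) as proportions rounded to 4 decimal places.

(0.5543, 0.6777)

SE₁ = √(p̂₁(1−p̂₁)/n₁) = √(0.8560·0.1440/471) = 0.01618; SE₂ = √(0.2400·0.7600/250) = 0.02701.
Independent samples: SE of the difference = √(SE₁² + SE₂²) = √(0.0002617924 + 0.0007295401) = 0.03149.
z* for 95% confidence is 1.960, so the margin of error is 1.960 × 0.03149 = 0.06172.
Point estimate p̂₁ − p̂₂ = 0.8560 − 0.2400 = 0.6160.
0.6160 ± 0.06172 → (0.5543, 0.6777).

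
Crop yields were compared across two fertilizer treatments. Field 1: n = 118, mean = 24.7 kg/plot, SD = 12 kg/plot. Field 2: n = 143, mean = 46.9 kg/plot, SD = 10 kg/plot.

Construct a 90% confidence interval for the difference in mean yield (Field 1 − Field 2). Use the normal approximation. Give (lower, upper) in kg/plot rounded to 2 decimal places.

Standard errors of each mean: 12/√118 = 1.1047 and 10/√143 = 0.8362.
SE(x̄₁ − x̄₂) = √(1.1047² + 0.8362²) = 1.3855 for independent samples with unequal variances.
With z* = 1.645, the margin is 1.645 × 1.3855 = 2.2791.
x̄₁ − x̄₂ = 24.7 − 46.9 = -22.2000; the interval is -22.2000 ± 2.2791 = (-24.48, -19.92).

(-24.48, -19.92)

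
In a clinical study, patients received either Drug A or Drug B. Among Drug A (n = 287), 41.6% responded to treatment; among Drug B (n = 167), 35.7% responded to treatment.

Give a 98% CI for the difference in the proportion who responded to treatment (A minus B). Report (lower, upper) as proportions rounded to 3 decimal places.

Each SE is √(p̂(1−p̂)/n): √(0.4160·0.5840/287) = 0.02909 and √(0.3570·0.6430/167) = 0.03708.
SE(p̂₁ − p̂₂) = √(SE₁² + SE₂²) = √(0.0008462281 + 0.0013749264) = 0.04713, since the two samples are independent.
At 98% confidence z* = 2.326; margin = 2.326 × 0.04713 = 0.10962.
The difference is 0.4160 − 0.3570 = 0.0590, so the interval is 0.0590 ± 0.10962 = (-0.051, 0.169).

(-0.051, 0.169)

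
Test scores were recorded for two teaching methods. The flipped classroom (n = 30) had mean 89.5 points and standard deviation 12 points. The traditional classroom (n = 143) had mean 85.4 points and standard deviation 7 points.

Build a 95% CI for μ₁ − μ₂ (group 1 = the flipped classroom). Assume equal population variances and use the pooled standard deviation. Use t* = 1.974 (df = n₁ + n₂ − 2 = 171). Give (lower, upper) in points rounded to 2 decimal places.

Pooled variance s_p² = [29·12² + 142·7²] / (30+143−2) = 65.1111, so s_p = 8.0691.
SE_diff = s_p·√(1/n₁ + 1/n₂) = 8.0691·√(1/30 + 1/143) = 1.6204.
t* = 1.974; margin = 1.974 × 1.6204 = 3.1987.
Difference = 89.5 − 85.4 = 4.1000.
4.1000 ± 3.1987 → (0.90, 7.30).

(0.90, 7.30)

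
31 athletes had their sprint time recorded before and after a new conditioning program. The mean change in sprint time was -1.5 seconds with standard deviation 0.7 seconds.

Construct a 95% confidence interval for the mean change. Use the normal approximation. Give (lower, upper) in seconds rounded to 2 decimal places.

(-1.75, -1.25)

Paired design: SE = s_d/√n = 0.7/√31 = 0.1257.
z* = 1.960; margin of error = 1.960 × 0.1257 = 0.2464.
-1.5 ± 0.2464 → (-1.75, -1.25).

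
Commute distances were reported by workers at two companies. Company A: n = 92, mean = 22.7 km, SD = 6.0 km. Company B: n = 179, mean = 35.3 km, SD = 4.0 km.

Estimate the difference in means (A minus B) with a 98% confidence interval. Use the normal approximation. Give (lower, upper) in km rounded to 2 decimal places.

(-14.21, -10.99)

Standard errors of each mean: 6.0/√92 = 0.6255 and 4.0/√179 = 0.2990.
SE(x̄₁ − x̄₂) = √(0.6255² + 0.2990²) = 0.6933 for independent samples with unequal variances.
With z* = 2.326, the margin is 2.326 × 0.6933 = 1.6126.
x̄₁ − x̄₂ = 22.7 − 35.3 = -12.6000; the interval is -12.6000 ± 1.6126 = (-14.21, -10.99).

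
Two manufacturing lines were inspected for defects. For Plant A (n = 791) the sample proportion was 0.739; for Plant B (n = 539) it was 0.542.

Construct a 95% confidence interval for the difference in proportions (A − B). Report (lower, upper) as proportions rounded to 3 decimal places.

Each SE is √(p̂(1−p̂)/n): √(0.7390·0.2610/791) = 0.01562 and √(0.5420·0.4580/539) = 0.02146.
SE(p̂₁ − p̂₂) = √(SE₁² + SE₂²) = √(0.0002439844 + 0.0004605316) = 0.02654, since the two samples are independent.
At 95% confidence z* = 1.960; margin = 1.960 × 0.02654 = 0.05202.
The difference is 0.7390 − 0.5420 = 0.1970, so the interval is 0.1970 ± 0.05202 = (0.145, 0.249).

(0.145, 0.249)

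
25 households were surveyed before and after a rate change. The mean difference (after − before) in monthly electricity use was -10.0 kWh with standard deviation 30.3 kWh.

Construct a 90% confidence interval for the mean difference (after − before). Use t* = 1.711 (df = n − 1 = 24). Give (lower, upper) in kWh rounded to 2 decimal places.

This is a matched-pairs design, so SE = s_d/√n = 30.3/√25 = 6.0600.
Margin = 1.711 × 6.0600 = 10.3687; the interval is -10.0 ± 10.3687 = (-20.37, 0.37).

(-20.37, 0.37)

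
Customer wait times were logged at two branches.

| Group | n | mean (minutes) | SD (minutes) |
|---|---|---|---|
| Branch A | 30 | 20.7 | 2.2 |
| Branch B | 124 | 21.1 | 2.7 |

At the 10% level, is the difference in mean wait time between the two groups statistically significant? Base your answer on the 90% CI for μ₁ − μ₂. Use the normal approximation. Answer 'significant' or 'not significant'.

not significant

SE₁ = s₁/√n₁ = 2.2/√30 = 0.4017; SE₂ = 2.7/√124 = 0.2425.
Independent samples, unequal variances: SE_diff = √(SE₁² + SE₂²) = √(0.16136289 + 0.05880625) = 0.4692.
z* = 1.645, so margin of error = 1.645 × 0.4692 = 0.7718.
Difference in means = 20.7 − 21.1 = -0.4000.
-0.4000 ± 0.7718 → (-1.1718, 0.3718).
The interval (-1.1718, 0.3718) contains 0, so the difference is not significant.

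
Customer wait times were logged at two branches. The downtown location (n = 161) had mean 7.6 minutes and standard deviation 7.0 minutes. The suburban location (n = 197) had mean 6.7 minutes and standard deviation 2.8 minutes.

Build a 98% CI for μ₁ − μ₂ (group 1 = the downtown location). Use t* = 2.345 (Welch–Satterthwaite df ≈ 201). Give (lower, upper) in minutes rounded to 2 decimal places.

(-0.48, 2.28)

SE₁ = s₁/√n₁ = 7.0/√161 = 0.5517; SE₂ = 2.8/√197 = 0.1995.
Independent samples, unequal variances: SE_diff = √(SE₁² + SE₂²) = √(0.30437289 + 0.03980025) = 0.5867.
t* = 2.345, so margin of error = 2.345 × 0.5867 = 1.3758.
Difference in means = 7.6 − 6.7 = 0.9000.
0.9000 ± 1.3758 → (-0.48, 2.28).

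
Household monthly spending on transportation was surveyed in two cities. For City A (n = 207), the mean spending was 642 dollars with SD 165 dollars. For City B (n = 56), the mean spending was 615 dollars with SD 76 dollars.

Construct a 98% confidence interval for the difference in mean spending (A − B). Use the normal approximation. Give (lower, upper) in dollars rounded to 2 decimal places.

SE₁ = s₁/√n₁ = 165/√207 = 11.4683; SE₂ = 76/√56 = 10.1559.
Independent samples, unequal variances: SE_diff = √(SE₁² + SE₂²) = √(131.52190489 + 103.14230481) = 15.3188.
z* = 2.326, so margin of error = 2.326 × 15.3188 = 35.6315.
Difference in means = 642 − 615 = 27.0000.
27.0000 ± 35.6315 → (-8.63, 62.63).

(-8.63, 62.63)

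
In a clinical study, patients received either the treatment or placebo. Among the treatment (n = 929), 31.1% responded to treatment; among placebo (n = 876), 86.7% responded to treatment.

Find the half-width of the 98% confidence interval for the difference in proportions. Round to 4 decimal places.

Each SE is √(p̂(1−p̂)/n): √(0.3110·0.6890/929) = 0.01519 and √(0.8670·0.1330/876) = 0.01147.
SE(p̂₁ − p̂₂) = √(SE₁² + SE₂²) = √(0.0002307361 + 0.0001315609) = 0.01903, since the two samples are independent.
At 98% confidence z* = 2.326; margin = 2.326 × 0.01903 = 0.04426.

0.0443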